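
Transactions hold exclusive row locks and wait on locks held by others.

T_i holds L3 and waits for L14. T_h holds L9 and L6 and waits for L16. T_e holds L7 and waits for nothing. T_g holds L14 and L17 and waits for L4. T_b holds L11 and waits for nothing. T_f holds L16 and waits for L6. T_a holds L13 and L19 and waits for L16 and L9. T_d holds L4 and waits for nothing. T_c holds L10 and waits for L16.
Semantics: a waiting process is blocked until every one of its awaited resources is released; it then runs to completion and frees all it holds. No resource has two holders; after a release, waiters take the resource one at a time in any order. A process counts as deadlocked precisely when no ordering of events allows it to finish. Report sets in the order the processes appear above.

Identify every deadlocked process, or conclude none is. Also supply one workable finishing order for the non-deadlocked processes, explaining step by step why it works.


Deadlocked: T_h, T_f, T_a and T_c.
Key observation: the cycle T_h -> T_f -> T_h can never break — each member waits on the next; T_a and T_c wait into the deadlock from upstream.
One completion order for the rest: T_d, T_b, T_e, T_g, T_i.
Check, step by step:
  T_d waits on nothing -> runs at once and releases L4
  T_b waits on nothing -> runs at once and releases L11
  T_e waits on nothing -> runs at once and releases L7
  T_g waits on L4 — all released -> runs and releases L14 and L17
  T_i waits on L14 — all released -> runs and releases L3


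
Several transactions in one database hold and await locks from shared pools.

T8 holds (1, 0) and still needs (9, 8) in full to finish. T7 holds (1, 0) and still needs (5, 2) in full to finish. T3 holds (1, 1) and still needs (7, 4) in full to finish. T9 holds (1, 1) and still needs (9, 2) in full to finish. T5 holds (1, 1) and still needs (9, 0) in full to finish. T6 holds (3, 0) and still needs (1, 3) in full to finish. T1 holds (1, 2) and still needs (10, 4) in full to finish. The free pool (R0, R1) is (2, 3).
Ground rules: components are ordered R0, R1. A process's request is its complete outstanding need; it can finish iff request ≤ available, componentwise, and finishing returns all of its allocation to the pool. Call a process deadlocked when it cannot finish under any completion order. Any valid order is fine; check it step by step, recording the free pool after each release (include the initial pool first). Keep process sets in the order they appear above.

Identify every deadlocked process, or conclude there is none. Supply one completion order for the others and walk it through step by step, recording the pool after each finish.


Deadlocked: T8, T3, T9, T5 and T1.
Key observation: after T6, T7 complete, (6, 3) is the best the pool ever gets, yet each leftover process wants more R0.
The rest can finish in the order T6, T7. Step-by-step check:
  pool = (2, 3)
  run T6 (needs (1, 3), free (2, 3)); after release of (3, 0) the pool is (5, 3)
  run T7 (needs (5, 2), free (5, 3)); after release of (1, 0) the pool is (6, 3)
The stuck group stays short no matter what:
  T8 still needs (9, 8) but only (6, 3) is free — short on R0 and R1
  T3 still needs (7, 4) but only (6, 3) is free — short on R0 and R1
  T9 still needs (9, 2) but only (6, 3) is free — short on R0
  T5 still needs (9, 0) but only (6, 3) is free — short on R0
  T1 still needs (10, 4) but only (6, 3) is free — short on R0 and R1


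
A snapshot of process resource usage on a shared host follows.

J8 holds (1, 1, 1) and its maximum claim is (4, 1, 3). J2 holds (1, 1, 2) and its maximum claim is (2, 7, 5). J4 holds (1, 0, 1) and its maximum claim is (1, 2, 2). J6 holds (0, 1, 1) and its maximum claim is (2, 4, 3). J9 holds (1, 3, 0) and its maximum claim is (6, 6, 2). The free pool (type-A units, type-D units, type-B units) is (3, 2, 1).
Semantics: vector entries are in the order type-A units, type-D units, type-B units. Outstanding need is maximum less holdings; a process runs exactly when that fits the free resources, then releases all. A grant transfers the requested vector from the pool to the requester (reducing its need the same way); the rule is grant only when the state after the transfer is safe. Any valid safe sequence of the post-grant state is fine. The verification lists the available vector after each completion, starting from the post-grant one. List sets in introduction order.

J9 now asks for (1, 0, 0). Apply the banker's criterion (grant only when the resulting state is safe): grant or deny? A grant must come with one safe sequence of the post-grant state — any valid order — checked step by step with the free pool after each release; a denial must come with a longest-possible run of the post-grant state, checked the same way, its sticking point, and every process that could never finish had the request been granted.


GRANT. The post-grant state is safe; one safe sequence: J4, J8, J6, J9, J2.
Key observation: even at the reduced pool (2, 2, 1), J4 fits immediately, so safety survives the grant.
Step-by-step check of the post-grant state:
  pool = (2, 2, 1)
  J4 needs (0, 2, 1) <= (2, 2, 1) -> finishes; pool += (1, 0, 1) = (3, 2, 2)
  J8 needs (3, 0, 2) <= (3, 2, 2) -> finishes; pool += (1, 1, 1) = (4, 3, 3)
  J6 needs (2, 3, 2) <= (4, 3, 3) -> finishes; pool += (0, 1, 1) = (4, 4, 4)
  J9 needs (4, 3, 2) <= (4, 4, 4) -> finishes; pool += (2, 3, 0) = (6, 7, 4)
  J2 needs (1, 6, 3) <= (6, 7, 4) -> finishes; pool += (1, 1, 2) = (7, 8, 6)


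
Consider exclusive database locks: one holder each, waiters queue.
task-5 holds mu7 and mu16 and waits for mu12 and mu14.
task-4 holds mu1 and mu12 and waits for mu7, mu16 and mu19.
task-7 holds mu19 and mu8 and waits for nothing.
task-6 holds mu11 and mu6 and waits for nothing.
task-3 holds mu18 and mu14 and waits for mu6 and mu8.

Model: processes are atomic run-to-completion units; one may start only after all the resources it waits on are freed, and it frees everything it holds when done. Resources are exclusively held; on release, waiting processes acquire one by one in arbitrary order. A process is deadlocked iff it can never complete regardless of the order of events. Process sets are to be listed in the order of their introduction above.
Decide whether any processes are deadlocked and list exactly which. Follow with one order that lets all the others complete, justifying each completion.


The deadlocked set is task-5 and task-4.
Key observation: the wait chain closes on itself along task-5 -> task-4 -> task-5; no other process is dragged down with it.
The rest can finish in the order task-6, task-7, task-3.
Check, step by step:
  task-6: no waits; runs immediately, freeing mu11 and mu6
  task-7: no waits; runs immediately, freeing mu19 and mu8
  run task-3 (all its waits — mu6 and mu8 — are resolved); releases mu18 and mu14


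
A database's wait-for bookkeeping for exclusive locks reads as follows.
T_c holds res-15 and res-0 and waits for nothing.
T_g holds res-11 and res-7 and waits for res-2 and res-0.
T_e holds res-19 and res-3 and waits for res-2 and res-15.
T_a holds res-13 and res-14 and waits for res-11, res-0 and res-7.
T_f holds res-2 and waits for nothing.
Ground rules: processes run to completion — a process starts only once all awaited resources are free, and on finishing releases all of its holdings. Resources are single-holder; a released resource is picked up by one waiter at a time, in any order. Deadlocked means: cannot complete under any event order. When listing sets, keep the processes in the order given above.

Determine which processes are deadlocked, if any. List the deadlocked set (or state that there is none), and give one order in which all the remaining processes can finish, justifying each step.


No process is deadlocked.
Key observation: every chain of waits terminates; starting from the processes that wait on nothing, all the rest unlock in turn.
The rest can finish in the order T_c, T_f, T_g, T_a, T_e.
Walking it through:
  T_c: no waits; runs immediately, freeing res-15 and res-0
  T_f: no waits; runs immediately, freeing res-2
  run T_g (all its waits — res-2 and res-0 — are resolved); releases res-11 and res-7
  run T_a (all its waits — res-11, res-0 and res-7 — are resolved); releases res-13 and res-14
  run T_e (all its waits — res-2 and res-15 — are resolved); releases res-19 and res-3


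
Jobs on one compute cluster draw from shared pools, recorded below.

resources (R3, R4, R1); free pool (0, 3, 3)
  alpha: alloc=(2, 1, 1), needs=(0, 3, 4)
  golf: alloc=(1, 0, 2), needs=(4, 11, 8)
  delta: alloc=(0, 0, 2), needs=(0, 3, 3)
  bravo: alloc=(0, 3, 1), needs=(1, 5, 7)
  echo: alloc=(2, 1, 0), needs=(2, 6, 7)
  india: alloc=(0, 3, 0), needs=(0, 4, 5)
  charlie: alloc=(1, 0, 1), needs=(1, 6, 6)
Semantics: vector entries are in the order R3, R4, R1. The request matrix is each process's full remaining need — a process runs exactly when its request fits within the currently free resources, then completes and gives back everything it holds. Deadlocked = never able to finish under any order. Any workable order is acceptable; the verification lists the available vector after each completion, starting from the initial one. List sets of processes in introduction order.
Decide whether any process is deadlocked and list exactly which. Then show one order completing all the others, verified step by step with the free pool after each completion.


The deadlocked set is empty.
Key observation: beginning at delta, releases accumulate fast enough that every process eventually fits.
One completion order for the rest: delta, alpha, india, charlie, echo, bravo, golf. Verifying each step:
  pool = (0, 3, 3)
  run delta (needs (0, 3, 3), free (0, 3, 3)); after release of (0, 0, 2) the pool is (0, 3, 5)
  run alpha (needs (0, 3, 4), free (0, 3, 5)); after release of (2, 1, 1) the pool is (2, 4, 6)
  run india (needs (0, 4, 5), free (2, 4, 6)); after release of (0, 3, 0) the pool is (2, 7, 6)
  run charlie (needs (1, 6, 6), free (2, 7, 6)); after release of (1, 0, 1) the pool is (3, 7, 7)
  run echo (needs (2, 6, 7), free (3, 7, 7)); after release of (2, 1, 0) the pool is (5, 8, 7)
  run bravo (needs (1, 5, 7), free (5, 8, 7)); after release of (0, 3, 1) the pool is (5, 11, 8)
  run golf (needs (4, 11, 8), free (5, 11, 8)); after release of (1, 0, 2) the pool is (6, 11, 10)


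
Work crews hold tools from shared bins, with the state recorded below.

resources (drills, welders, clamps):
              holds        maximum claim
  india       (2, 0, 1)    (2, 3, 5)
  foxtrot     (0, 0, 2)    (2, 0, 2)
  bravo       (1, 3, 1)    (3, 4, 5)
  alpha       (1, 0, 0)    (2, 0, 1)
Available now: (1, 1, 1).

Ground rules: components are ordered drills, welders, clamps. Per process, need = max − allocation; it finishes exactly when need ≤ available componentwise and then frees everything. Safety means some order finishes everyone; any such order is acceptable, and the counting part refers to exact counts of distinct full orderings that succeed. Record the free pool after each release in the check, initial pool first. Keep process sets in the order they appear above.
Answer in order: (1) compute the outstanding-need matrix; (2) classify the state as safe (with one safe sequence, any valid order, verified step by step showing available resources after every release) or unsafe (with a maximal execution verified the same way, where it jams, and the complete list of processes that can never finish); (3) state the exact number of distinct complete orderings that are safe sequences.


(1) Outstanding need per process (order drills, welders, clamps):
  india: (0, 3, 4)
  foxtrot: (2, 0, 0)
  bravo: (2, 1, 4)
  alpha: (1, 0, 1)
(2) UNSAFE.
Key observation: no order helps: past alpha, foxtrot, the free pool tops out at (2, 1, 3), below what each blocked process needs in clamps.
A maximal execution: alpha, foxtrot — then nothing else fits. Check, step by step:
  pool = (1, 1, 1)
  alpha: need (1, 0, 1) fits (1, 1, 1); releases (1, 0, 0), pool now (2, 1, 1)
  foxtrot: need (2, 0, 0) fits (2, 1, 1); releases (0, 0, 2), pool now (2, 1, 3)
  india still needs (0, 3, 4) but only (2, 1, 3) is free — short on welders and clamps
  bravo still needs (2, 1, 4) but only (2, 1, 3) is free — short on clamps
Never able to finish: india and bravo.
(3) Exactly 0 of the possible complete orderings are safe sequences.


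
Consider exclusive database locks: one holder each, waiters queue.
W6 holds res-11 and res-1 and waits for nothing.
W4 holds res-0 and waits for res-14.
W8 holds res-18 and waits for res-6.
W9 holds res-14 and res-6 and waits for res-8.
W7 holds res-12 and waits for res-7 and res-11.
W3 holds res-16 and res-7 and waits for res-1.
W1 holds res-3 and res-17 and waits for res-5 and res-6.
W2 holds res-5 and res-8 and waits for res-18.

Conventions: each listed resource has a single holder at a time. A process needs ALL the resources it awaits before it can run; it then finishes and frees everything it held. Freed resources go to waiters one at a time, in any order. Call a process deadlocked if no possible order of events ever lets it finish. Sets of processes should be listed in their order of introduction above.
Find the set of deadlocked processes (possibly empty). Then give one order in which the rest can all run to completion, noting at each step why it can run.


The deadlocked set is W4, W8, W9, W1 and W2.
Key observation: along W9 -> W2 -> W8 -> W9, each member waits on what the next one holds — a deadlock; W4 and W1 wait into the deadlock from upstream.
A valid finishing order for the others: W6, W3, W7.
Step-by-step check:
  W6: no waits; runs immediately, freeing res-11 and res-1
  W3 waits on res-1 — all released -> runs and releases res-16 and res-7
  W7 waits on res-7 and res-11 — all released -> runs and releases res-12


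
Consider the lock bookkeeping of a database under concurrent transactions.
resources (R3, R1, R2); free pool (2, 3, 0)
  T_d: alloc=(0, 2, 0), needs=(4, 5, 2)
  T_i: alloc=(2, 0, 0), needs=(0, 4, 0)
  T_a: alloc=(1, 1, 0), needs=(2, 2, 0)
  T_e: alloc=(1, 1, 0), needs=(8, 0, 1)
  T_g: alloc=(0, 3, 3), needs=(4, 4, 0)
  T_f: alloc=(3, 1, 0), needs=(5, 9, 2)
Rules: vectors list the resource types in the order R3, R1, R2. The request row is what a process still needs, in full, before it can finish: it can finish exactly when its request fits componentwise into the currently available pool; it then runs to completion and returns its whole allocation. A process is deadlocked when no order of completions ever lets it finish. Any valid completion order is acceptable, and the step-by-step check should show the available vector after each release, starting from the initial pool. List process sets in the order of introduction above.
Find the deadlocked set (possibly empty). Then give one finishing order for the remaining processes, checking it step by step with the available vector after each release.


No process is deadlocked.
Key observation: T_a fits the free pool immediately, and its release cascades until everyone finishes.
One completion order for the rest: T_a, T_i, T_g, T_d, T_f, T_e. Step-by-step check:
  pool = (2, 3, 0)
  T_a needs (2, 2, 0) <= (2, 3, 0) -> finishes; pool += (1, 1, 0) = (3, 4, 0)
  T_i needs (0, 4, 0) <= (3, 4, 0) -> finishes; pool += (2, 0, 0) = (5, 4, 0)
  T_g needs (4, 4, 0) <= (5, 4, 0) -> finishes; pool += (0, 3, 3) = (5, 7, 3)
  T_d needs (4, 5, 2) <= (5, 7, 3) -> finishes; pool += (0, 2, 0) = (5, 9, 3)
  T_f needs (5, 9, 2) <= (5, 9, 3) -> finishes; pool += (3, 1, 0) = (8, 10, 3)
  T_e needs (8, 0, 1) <= (8, 10, 3) -> finishes; pool += (1, 1, 0) = (9, 11, 3)


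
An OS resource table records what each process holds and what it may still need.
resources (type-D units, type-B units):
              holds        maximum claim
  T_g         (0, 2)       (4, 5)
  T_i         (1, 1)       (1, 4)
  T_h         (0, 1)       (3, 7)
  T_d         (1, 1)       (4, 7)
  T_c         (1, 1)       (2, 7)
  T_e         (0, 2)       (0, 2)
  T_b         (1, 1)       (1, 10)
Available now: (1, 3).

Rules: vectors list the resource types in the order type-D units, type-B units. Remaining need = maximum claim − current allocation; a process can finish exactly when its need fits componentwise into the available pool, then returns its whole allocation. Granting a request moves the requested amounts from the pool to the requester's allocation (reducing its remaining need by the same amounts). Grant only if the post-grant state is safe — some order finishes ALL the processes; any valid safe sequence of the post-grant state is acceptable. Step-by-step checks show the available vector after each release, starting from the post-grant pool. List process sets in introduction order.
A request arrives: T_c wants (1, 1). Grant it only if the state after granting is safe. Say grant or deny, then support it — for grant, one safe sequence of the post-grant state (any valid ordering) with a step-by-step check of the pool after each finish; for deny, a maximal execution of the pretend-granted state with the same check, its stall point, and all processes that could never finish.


GRANT. The post-grant state is safe; one safe sequence: T_e, T_i, T_c, T_d, T_h, T_g, T_b.
Key observation: post-grant, (0, 2) remains, and an order beginning with T_e completes everyone.
Step-by-step check of the post-grant state:
  pool = (0, 2)
  T_e needs (0, 0) <= (0, 2) -> finishes; pool += (0, 2) = (0, 4)
  T_i needs (0, 3) <= (0, 4) -> finishes; pool += (1, 1) = (1, 5)
  T_c needs (0, 5) <= (1, 5) -> finishes; pool += (2, 2) = (3, 7)
  T_d needs (3, 6) <= (3, 7) -> finishes; pool += (1, 1) = (4, 8)
  T_h needs (3, 6) <= (4, 8) -> finishes; pool += (0, 1) = (4, 9)
  T_g needs (4, 3) <= (4, 9) -> finishes; pool += (0, 2) = (4, 11)
  T_b needs (0, 9) <= (4, 11) -> finishes; pool += (1, 1) = (5, 12)


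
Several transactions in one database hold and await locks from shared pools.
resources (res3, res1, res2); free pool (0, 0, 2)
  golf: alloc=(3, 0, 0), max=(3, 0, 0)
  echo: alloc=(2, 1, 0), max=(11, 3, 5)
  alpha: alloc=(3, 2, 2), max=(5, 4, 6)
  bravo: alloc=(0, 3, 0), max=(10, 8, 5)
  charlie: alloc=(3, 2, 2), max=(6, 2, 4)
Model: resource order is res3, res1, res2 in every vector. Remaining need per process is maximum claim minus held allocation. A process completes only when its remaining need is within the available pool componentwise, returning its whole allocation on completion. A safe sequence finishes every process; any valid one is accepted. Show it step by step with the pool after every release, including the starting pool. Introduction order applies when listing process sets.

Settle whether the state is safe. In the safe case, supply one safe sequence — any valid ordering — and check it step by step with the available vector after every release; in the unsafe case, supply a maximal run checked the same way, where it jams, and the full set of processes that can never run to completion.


The state is SAFE; one workable sequence: golf, charlie, alpha, echo, bravo.
Key observation: reading the order forward, charlie is the first process whose need (3, 0, 2) meets the free pool (3, 0, 2) exactly on a resource it requests.
Walking it through:
  pool = (0, 0, 2)
  golf needs (0, 0, 0) <= (0, 0, 2) -> finishes; pool += (3, 0, 0) = (3, 0, 2)
  charlie needs (3, 0, 2) <= (3, 0, 2) -> finishes; pool += (3, 2, 2) = (6, 2, 4)
  alpha needs (2, 2, 4) <= (6, 2, 4) -> finishes; pool += (3, 2, 2) = (9, 4, 6)
  echo needs (9, 2, 5) <= (9, 4, 6) -> finishes; pool += (2, 1, 0) = (11, 5, 6)
  bravo needs (10, 5, 5) <= (11, 5, 6) -> finishes; pool += (0, 3, 0) = (11, 8, 6)


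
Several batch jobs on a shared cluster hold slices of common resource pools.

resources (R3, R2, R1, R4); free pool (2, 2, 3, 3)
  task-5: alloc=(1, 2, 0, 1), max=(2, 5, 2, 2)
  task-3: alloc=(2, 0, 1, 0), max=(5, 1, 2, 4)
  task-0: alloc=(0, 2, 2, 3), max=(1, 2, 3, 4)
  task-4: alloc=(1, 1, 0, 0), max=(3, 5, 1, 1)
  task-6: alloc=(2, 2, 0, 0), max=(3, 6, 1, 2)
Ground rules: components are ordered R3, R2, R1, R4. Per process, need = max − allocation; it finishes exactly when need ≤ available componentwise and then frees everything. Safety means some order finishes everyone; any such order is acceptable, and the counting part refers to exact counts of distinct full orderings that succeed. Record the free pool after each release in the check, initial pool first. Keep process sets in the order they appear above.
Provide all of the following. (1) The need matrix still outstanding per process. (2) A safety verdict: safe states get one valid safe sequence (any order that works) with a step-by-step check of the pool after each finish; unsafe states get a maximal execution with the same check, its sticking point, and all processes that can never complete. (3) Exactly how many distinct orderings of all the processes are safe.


(1) Remaining need (order R3, R2, R1, R4):
  task-5: (1, 3, 2, 1)
  task-3: (3, 1, 1, 4)
  task-0: (1, 0, 1, 1)
  task-4: (2, 4, 1, 1)
  task-6: (1, 4, 1, 2)
(2) SAFE — a valid safe sequence is task-0, task-6, task-5, task-3, task-4.
Key observation: the first exact fit in this order is task-6 — it needs (1, 4, 1, 2) with (2, 4, 5, 6) free, meeting a requested resource to the last unit.
Check, step by step:
  pool = (2, 2, 3, 3)
  task-0: need (1, 0, 1, 1) fits (2, 2, 3, 3); releases (0, 2, 2, 3), pool now (2, 4, 5, 6)
  task-6: need (1, 4, 1, 2) fits (2, 4, 5, 6); releases (2, 2, 0, 0), pool now (4, 6, 5, 6)
  task-5: need (1, 3, 2, 1) fits (4, 6, 5, 6); releases (1, 2, 0, 1), pool now (5, 8, 5, 7)
  task-3: need (3, 1, 1, 4) fits (5, 8, 5, 7); releases (2, 0, 1, 0), pool now (7, 8, 6, 7)
  task-4: need (2, 4, 1, 1) fits (7, 8, 6, 7); releases (1, 1, 0, 0), pool now (8, 9, 6, 7)
(3) Exactly 18 of the possible complete orderings are safe sequences.


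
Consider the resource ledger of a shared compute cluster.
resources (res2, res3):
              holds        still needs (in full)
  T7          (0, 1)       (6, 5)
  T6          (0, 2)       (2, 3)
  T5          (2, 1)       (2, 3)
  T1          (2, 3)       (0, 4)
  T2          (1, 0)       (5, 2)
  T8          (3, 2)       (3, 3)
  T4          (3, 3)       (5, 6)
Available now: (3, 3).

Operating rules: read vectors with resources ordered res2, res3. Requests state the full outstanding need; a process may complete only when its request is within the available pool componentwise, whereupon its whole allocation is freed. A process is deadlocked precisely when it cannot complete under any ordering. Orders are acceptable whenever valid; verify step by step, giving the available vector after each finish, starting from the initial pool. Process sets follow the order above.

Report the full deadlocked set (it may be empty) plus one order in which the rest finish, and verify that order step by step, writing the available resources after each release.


Nothing here is deadlocked.
Key observation: T8 leads a chain of completions in which each release enables another process.
The rest can finish in the order T8, T6, T7, T4, T2, T1, T5. Walking it through:
  pool = (3, 3)
  run T8 (needs (3, 3), free (3, 3)); after release of (3, 2) the pool is (6, 5)
  run T6 (needs (2, 3), free (6, 5)); after release of (0, 2) the pool is (6, 7)
  run T7 (needs (6, 5), free (6, 7)); after release of (0, 1) the pool is (6, 8)
  run T4 (needs (5, 6), free (6, 8)); after release of (3, 3) the pool is (9, 11)
  run T2 (needs (5, 2), free (9, 11)); after release of (1, 0) the pool is (10, 11)
  run T1 (needs (0, 4), free (10, 11)); after release of (2, 3) the pool is (12, 14)
  run T5 (needs (2, 3), free (12, 14)); after release of (2, 1) the pool is (14, 15)


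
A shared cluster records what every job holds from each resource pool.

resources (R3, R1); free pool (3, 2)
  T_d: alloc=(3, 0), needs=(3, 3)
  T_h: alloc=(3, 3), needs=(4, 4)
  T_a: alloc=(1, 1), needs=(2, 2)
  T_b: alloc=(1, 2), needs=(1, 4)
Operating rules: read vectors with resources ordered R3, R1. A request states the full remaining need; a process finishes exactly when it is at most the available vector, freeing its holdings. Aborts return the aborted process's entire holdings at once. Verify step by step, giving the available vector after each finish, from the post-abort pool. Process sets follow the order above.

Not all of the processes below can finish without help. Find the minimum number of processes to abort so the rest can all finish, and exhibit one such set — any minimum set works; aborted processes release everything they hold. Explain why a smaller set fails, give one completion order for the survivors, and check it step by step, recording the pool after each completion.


Abort T_b.
Key observation: aborting T_b returns (1, 2), and T_h — hopeless before — runs at step 1 with the returned capacity in the pool.
No smaller set exists: with zero aborts the deadlock remains.
One survivor order: T_h, T_a, T_d. Step-by-step check (post-abort pool first):
  pool = (4, 4)
  T_h needs (4, 4) <= (4, 4) -> finishes; pool += (3, 3) = (7, 7)
  T_a needs (2, 2) <= (7, 7) -> finishes; pool += (1, 1) = (8, 8)
  T_d needs (3, 3) <= (8, 8) -> finishes; pool += (3, 0) = (11, 8)


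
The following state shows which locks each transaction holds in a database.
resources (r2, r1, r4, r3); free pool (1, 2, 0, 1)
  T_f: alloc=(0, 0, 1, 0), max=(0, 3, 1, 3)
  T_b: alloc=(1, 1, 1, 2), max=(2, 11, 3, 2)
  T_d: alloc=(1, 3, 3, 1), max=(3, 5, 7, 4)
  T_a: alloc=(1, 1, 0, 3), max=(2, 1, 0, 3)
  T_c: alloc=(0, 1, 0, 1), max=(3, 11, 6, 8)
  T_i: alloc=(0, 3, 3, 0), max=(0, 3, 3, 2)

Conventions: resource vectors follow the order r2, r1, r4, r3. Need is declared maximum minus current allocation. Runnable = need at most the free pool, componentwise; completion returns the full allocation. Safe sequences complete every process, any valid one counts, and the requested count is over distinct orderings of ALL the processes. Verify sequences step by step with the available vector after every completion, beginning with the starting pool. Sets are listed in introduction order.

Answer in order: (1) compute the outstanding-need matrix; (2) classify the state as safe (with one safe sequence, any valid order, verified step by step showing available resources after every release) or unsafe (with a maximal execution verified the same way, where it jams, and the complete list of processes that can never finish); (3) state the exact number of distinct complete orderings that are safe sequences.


(1) Need matrix, components ordered r2, r1, r4, r3:
  T_f: (0, 3, 0, 3)
  T_b: (1, 10, 2, 0)
  T_d: (2, 2, 4, 3)
  T_a: (1, 0, 0, 0)
  T_c: (3, 10, 6, 7)
  T_i: (0, 0, 0, 2)
(2) The state is UNSAFE.
Key observation: once T_a, T_i, T_f, T_d finish, the pool peaks at (3, 9, 7, 5) — and every remaining process still needs more r1 than that.
A maximal execution: T_a, T_i, T_f, T_d — then nothing else fits. Check, step by step:
  pool = (1, 2, 0, 1)
  run T_a (needs (1, 0, 0, 0), free (1, 2, 0, 1)); after release of (1, 1, 0, 3) the pool is (2, 3, 0, 4)
  run T_i (needs (0, 0, 0, 2), free (2, 3, 0, 4)); after release of (0, 3, 3, 0) the pool is (2, 6, 3, 4)
  run T_f (needs (0, 3, 0, 3), free (2, 6, 3, 4)); after release of (0, 0, 1, 0) the pool is (2, 6, 4, 4)
  run T_d (needs (2, 2, 4, 3), free (2, 6, 4, 4)); after release of (1, 3, 3, 1) the pool is (3, 9, 7, 5)
  T_b still needs (1, 10, 2, 0) but only (3, 9, 7, 5) is free — short on r1
  T_c still needs (3, 10, 6, 7) but only (3, 9, 7, 5) is free — short on r1 and r3
Never able to finish: T_b and T_c.
(3) Precisely 0 of the possible complete orderings are safe sequences.


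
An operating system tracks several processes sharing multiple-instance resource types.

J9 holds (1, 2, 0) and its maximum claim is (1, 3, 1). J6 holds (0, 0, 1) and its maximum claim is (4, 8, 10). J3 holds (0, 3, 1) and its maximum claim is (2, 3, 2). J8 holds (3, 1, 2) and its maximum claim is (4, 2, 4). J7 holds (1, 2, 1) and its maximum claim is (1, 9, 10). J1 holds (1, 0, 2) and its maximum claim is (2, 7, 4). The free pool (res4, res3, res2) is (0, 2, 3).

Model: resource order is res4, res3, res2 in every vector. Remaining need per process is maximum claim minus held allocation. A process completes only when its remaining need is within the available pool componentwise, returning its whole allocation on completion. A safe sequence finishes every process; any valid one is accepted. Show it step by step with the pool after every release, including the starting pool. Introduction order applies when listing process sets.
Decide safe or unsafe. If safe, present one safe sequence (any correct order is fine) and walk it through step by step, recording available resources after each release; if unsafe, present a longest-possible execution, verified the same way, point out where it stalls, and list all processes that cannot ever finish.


The state is UNSAFE.
Key observation: the wall is res2: completing J9, J8, J3, J1 brings the pool only to (5, 8, 8), and all the rest need more.
Going as far as possible: J9, J8, J3, J1; after that, nothing fits. Walking it through:
  pool = (0, 2, 3)
  J9: need (0, 1, 1) fits (0, 2, 3); releases (1, 2, 0), pool now (1, 4, 3)
  J8: need (1, 1, 2) fits (1, 4, 3); releases (3, 1, 2), pool now (4, 5, 5)
  J3: need (2, 0, 1) fits (4, 5, 5); releases (0, 3, 1), pool now (4, 8, 6)
  J1: need (1, 7, 2) fits (4, 8, 6); releases (1, 0, 2), pool now (5, 8, 8)
  blocked: J6 wants (4, 8, 9), pool (5, 8, 8) — not enough res2
  blocked: J7 wants (0, 7, 9), pool (5, 8, 8) — not enough res2
Processes that can never finish: J6 and J7.


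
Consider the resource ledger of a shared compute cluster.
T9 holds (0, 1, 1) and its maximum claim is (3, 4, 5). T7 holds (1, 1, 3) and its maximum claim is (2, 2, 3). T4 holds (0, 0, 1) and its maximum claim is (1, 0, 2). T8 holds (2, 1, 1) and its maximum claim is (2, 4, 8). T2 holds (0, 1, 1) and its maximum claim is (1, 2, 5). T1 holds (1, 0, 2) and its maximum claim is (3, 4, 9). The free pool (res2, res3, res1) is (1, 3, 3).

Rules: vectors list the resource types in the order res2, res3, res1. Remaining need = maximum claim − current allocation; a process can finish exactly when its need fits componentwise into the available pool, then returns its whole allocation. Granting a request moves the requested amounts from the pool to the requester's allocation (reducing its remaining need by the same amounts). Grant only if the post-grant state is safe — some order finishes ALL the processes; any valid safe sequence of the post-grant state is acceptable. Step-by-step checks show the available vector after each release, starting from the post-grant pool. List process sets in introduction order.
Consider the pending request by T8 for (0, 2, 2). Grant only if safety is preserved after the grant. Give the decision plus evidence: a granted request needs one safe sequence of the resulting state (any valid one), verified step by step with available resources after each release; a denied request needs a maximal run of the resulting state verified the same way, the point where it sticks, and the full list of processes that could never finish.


GRANT: granting preserves safety; a valid post-grant sequence is T4, T7, T8, T9, T2, T1.
Key observation: the transfer keeps a workable pool ((1, 1, 1)); T4 starts the safe sequence.
Step-by-step check of the post-grant state:
  pool = (1, 1, 1)
  T4: need (1, 0, 1) fits (1, 1, 1); releases (0, 0, 1), pool now (1, 1, 2)
  T7: need (1, 1, 0) fits (1, 1, 2); releases (1, 1, 3), pool now (2, 2, 5)
  T8: need (0, 1, 5) fits (2, 2, 5); releases (2, 3, 3), pool now (4, 5, 8)
  T9: need (3, 3, 4) fits (4, 5, 8); releases (0, 1, 1), pool now (4, 6, 9)
  T2: need (1, 1, 4) fits (4, 6, 9); releases (0, 1, 1), pool now (4, 7, 10)
  T1: need (2, 4, 7) fits (4, 7, 10); releases (1, 0, 2), pool now (5, 7, 12)


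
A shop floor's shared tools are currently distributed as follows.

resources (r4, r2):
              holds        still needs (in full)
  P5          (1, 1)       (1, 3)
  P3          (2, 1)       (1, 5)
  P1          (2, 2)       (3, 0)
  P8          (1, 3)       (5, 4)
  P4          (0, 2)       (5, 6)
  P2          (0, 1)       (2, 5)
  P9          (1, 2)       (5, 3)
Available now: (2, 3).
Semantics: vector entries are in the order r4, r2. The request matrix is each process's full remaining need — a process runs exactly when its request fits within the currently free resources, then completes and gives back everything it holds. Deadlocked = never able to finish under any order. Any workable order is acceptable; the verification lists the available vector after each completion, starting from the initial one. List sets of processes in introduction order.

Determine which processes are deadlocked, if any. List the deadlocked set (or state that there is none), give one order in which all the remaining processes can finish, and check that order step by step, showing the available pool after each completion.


No process is deadlocked.
Key observation: there is always a runnable process — P5 first — so the state unwinds completely.
A valid finishing order for the others: P5, P1, P3, P4, P2, P8, P9. Walking it through:
  pool = (2, 3)
  run P5 (needs (1, 3), free (2, 3)); after release of (1, 1) the pool is (3, 4)
  run P1 (needs (3, 0), free (3, 4)); after release of (2, 2) the pool is (5, 6)
  run P3 (needs (1, 5), free (5, 6)); after release of (2, 1) the pool is (7, 7)
  run P4 (needs (5, 6), free (7, 7)); after release of (0, 2) the pool is (7, 9)
  run P2 (needs (2, 5), free (7, 9)); after release of (0, 1) the pool is (7, 10)
  run P8 (needs (5, 4), free (7, 10)); after release of (1, 3) the pool is (8, 13)
  run P9 (needs (5, 3), free (8, 13)); after release of (1, 2) the pool is (9, 15)


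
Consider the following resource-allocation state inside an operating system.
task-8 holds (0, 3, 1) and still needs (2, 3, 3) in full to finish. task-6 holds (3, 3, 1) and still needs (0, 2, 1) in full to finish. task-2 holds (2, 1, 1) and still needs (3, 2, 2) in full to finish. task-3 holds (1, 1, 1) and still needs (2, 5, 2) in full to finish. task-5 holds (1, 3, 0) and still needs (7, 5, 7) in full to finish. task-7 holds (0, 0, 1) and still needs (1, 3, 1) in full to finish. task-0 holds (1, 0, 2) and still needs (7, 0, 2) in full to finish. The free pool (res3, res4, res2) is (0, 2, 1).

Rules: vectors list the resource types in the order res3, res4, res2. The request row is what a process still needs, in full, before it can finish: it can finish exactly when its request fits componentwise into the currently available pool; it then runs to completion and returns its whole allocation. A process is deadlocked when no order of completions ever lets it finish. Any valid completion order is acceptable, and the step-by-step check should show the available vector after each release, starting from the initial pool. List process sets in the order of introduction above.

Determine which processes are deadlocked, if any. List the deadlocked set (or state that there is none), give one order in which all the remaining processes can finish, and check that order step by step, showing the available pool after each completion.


The deadlocked set is task-5 and task-0.
Key observation: task-6, task-7, task-2, task-8, task-3 can finish, but then (6, 10, 6) is all there is, and the blocked group's res3 demands exceed it.
The rest can finish in the order task-6, task-7, task-2, task-8, task-3. Verifying each step:
  pool = (0, 2, 1)
  run task-6 (needs (0, 2, 1), free (0, 2, 1)); after release of (3, 3, 1) the pool is (3, 5, 2)
  run task-7 (needs (1, 3, 1), free (3, 5, 2)); after release of (0, 0, 1) the pool is (3, 5, 3)
  run task-2 (needs (3, 2, 2), free (3, 5, 3)); after release of (2, 1, 1) the pool is (5, 6, 4)
  run task-8 (needs (2, 3, 3), free (5, 6, 4)); after release of (0, 3, 1) the pool is (5, 9, 5)
  run task-3 (needs (2, 5, 2), free (5, 9, 5)); after release of (1, 1, 1) the pool is (6, 10, 6)
The stuck group stays short no matter what:
  task-5 cannot run: need (7, 5, 7) vs free (6, 10, 6) (insufficient res3 and res2)
  task-0 cannot run: need (7, 0, 2) vs free (6, 10, 6) (insufficient res3)


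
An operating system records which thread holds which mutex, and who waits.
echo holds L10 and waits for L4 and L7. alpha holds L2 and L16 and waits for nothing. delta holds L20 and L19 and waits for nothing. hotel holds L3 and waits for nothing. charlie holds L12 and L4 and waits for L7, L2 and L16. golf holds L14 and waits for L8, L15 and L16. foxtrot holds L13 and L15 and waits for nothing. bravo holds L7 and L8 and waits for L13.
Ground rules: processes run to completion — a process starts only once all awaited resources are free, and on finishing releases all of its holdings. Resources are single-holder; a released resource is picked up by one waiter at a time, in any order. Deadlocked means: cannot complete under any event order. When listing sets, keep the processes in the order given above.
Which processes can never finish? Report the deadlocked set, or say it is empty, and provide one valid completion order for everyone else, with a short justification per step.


Nothing here is deadlocked.
Key observation: the wait relation is loop-free; peeling off processes with no waits unwinds the whole state.
One completion order for the rest: delta, foxtrot, bravo, alpha, charlie, hotel, echo, golf.
Verifying each step:
  run delta (it waits on nothing); releases L20 and L19
  run foxtrot (it waits on nothing); releases L13 and L15
  run bravo (all its waits — L13 — are resolved); releases L7 and L8
  run alpha (it waits on nothing); releases L2 and L16
  run charlie (all its waits — L7, L2 and L16 — are resolved); releases L12 and L4
  run hotel (it waits on nothing); releases L3
  run echo (all its waits — L4 and L7 — are resolved); releases L10
  run golf (all its waits — L8, L15 and L16 — are resolved); releases L14


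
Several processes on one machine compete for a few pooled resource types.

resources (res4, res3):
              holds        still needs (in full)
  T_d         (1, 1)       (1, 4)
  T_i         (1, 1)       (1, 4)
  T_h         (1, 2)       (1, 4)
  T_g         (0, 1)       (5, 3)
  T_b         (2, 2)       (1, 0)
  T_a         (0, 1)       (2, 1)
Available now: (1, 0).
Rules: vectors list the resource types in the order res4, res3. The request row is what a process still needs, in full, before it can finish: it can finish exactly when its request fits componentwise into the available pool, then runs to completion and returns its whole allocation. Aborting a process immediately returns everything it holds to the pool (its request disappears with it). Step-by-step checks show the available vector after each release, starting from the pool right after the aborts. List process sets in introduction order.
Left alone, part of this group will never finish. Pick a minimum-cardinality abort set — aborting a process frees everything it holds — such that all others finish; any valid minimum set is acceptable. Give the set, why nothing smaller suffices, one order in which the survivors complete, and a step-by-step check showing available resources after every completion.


Abort T_d.
Key observation: T_h was stuck for good until T_d gave back (1, 1); in the order shown it finishes at step 3.
Minimality: the empty abort set fails — the state is deadlocked as it stands.
One survivor order: T_b, T_a, T_h, T_g, T_i. Step-by-step check (post-abort pool first):
  pool = (2, 1)
  run T_b (needs (1, 0), free (2, 1)); after release of (2, 2) the pool is (4, 3)
  run T_a (needs (2, 1), free (4, 3)); after release of (0, 1) the pool is (4, 4)
  run T_h (needs (1, 4), free (4, 4)); after release of (1, 2) the pool is (5, 6)
  run T_g (needs (5, 3), free (5, 6)); after release of (0, 1) the pool is (5, 7)
  run T_i (needs (1, 4), free (5, 7)); after release of (1, 1) the pool is (6, 8)


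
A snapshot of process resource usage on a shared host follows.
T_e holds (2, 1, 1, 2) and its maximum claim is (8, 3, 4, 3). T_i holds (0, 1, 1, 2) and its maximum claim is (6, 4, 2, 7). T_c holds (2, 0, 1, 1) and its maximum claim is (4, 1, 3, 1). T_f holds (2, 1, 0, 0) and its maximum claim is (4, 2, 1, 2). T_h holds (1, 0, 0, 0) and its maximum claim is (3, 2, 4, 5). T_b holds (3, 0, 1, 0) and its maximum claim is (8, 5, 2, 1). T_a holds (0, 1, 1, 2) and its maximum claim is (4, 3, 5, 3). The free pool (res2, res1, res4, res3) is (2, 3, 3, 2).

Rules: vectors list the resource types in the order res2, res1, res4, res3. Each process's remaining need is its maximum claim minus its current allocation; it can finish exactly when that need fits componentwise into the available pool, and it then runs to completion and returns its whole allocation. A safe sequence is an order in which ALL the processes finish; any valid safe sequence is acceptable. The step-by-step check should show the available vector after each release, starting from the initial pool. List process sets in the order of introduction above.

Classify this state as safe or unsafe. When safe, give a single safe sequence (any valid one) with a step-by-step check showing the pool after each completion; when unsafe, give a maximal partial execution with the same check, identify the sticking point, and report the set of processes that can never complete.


SAFE. One safe sequence: T_c, T_a, T_f, T_i, T_b, T_e, T_h.
Key observation: the first exact fit in this order is T_c — it needs (2, 1, 2, 0) with (2, 3, 3, 2) free, meeting a requested resource to the last unit.
Walking it through:
  pool = (2, 3, 3, 2)
  T_c: need (2, 1, 2, 0) fits (2, 3, 3, 2); releases (2, 0, 1, 1), pool now (4, 3, 4, 3)
  T_a: need (4, 2, 4, 1) fits (4, 3, 4, 3); releases (0, 1, 1, 2), pool now (4, 4, 5, 5)
  T_f: need (2, 1, 1, 2) fits (4, 4, 5, 5); releases (2, 1, 0, 0), pool now (6, 5, 5, 5)
  T_i: need (6, 3, 1, 5) fits (6, 5, 5, 5); releases (0, 1, 1, 2), pool now (6, 6, 6, 7)
  T_b: need (5, 5, 1, 1) fits (6, 6, 6, 7); releases (3, 0, 1, 0), pool now (9, 6, 7, 7)
  T_e: need (6, 2, 3, 1) fits (9, 6, 7, 7); releases (2, 1, 1, 2), pool now (11, 7, 8, 9)
  T_h: need (2, 2, 4, 5) fits (11, 7, 8, 9); releases (1, 0, 0, 0), pool now (12, 7, 8, 9)
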